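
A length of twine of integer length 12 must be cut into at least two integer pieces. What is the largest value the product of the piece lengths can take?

Fill m[k] for k=2..12: at each k try every first piece i and multiply by the better of (k−i) uncut or m[k−i].
m[2] = 1·max(1,0) = 1·1 = 1
m[3] = 1·max(2,1) = 1·2 = 2
m[4] = 2·max(2,1) = 2·2 = 4
m[5] = 2·max(3,2) = 2·3 = 6
m[6] = 3·max(3,2) = 3·3 = 9
m[7] = 2·max(5,6) = 2·6 = 12
m[8] = 2·max(6,9) = 2·9 = 18
m[9] = 3·max(6,9) = 3·9 = 27
m[10] = 2·max(8,18) = 2·18 = 36
m[11] = 2·max(9,27) = 2·27 = 54
m[12] = 3·max(9,27) = 3·27 = 81
One optimal split: 3 + 3 + 3 + 3; product 3·3·3·3 = 81.

81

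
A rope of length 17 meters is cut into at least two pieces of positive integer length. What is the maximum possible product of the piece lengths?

486

Fill f[k] for k=2..17: at each k try every first piece i and multiply by the better of (k−i) uncut or f[k−i].
f[2] = 1×max(1,0) = 1×1 = 1
f[3] = 1×max(2,1) = 1×2 = 2
f[4] = 2×max(2,1) = 2×2 = 4
f[5] = 2×max(3,2) = 2×3 = 6
f[6] = 3×max(3,2) = 3×3 = 9
f[7] = 2×max(5,6) = 2×6 = 12
f[8] = 2×max(6,9) = 2×9 = 18
f[9] = 3×max(6,9) = 3×9 = 27
f[10] = 2×max(8,18) = 2×18 = 36
f[11] = 2×max(9,27) = 2×27 = 54
f[12] = 3×max(9,27) = 3×27 = 81
f[13] = 2×max(11,54) = 2×54 = 108
f[14] = 2×max(12,81) = 2×81 = 162
f[15] = 3×max(12,81) = 3×81 = 243
f[16] = 2×max(14,162) = 2×162 = 324
f[17] = 2×max(15,243) = 2×243 = 486
One optimal split: 3 + 3 + 3 + 3 + 3 + 2; product 3×3×3×3×3×2 = 486.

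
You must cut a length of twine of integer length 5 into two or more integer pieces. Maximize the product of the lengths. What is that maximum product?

Define P[k] = max over 1≤i<k of i · max(k−i, P[k−i]); the inner max lets the remainder stay uncut if that's better.
P[2] = 1×max(1,0) = 1×1 = 1
P[3] = 1×max(2,1) = 1×2 = 2
P[4] = 2×max(2,1) = 2×2 = 4
P[5] = 2×max(3,2) = 2×3 = 6
One optimal split: 3 + 2; product 3×2 = 6.

6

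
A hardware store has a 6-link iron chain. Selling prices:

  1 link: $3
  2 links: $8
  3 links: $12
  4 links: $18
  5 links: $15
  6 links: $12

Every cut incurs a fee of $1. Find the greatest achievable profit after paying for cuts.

Let r[k] be the best obtainable value from length k. For each k, try every first piece i and keep the best of price[i] + r[k−i] minus the 1 cut fee when i<k.
r[1] = 3
r[2] = 8
r[3] = 12
r[4] = 18
r[5] = 20  (first piece 1, then r[4]=18)
r[6] = 25  (first piece 2, then r[4]=18)
One optimal plan: pieces 4 + 2 (1 cut) → $26 − $1 = $25.

25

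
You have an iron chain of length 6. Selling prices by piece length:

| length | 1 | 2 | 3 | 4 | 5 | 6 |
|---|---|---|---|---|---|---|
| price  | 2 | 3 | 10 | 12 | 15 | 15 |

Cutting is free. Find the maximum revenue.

Build r[k] bottom-up: r[k] = max over allowed piece i of (p[i] + r[k−i]).
r[1] = 2
r[2] = 4  (first piece 1, then r[1]=2)
r[3] = 10
r[4] = 12  (first piece 1, then r[3]=10)
r[5] = 15
r[6] = 20  (first piece 3, then r[3]=10)
One optimal cutting: 3 + 3 → $10 + $10 = $20.

20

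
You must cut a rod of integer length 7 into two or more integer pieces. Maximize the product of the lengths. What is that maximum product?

12

Define P[k] = max over 1≤i<k of i · max(k−i, P[k−i]); the inner max lets the remainder stay uncut if that's better.
P[2] = 1*max(1,0) = 1*1 = 1
P[3] = max(1*2, 2*1) = 2
P[4] = max(1*3, 2*2, 3*1) = 4
P[5] = max(1*4, 2*3, 3*2, 4*1) = 6
P[6] = max(1*6, 2*4, 3*3, 4*2, 5*1) = 9
P[7] = max(1*9, 2*6, 3*4, 4*3, 5*2, 6*1) = 12
One optimal split: 3 + 2 + 2; product 3*2*2 = 12.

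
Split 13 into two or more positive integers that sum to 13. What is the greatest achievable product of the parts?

Fill m[k] for k=2..13: at each k try every first piece i and multiply by the better of (k−i) uncut or m[k−i].
m[2] = 1·max(1,0) = 1·1 = 1
m[3] = 1·max(2,1) = 1·2 = 2
m[4] = 2·max(2,1) = 2·2 = 4
m[5] = 2·max(3,2) = 2·3 = 6
m[6] = 3·max(3,2) = 3·3 = 9
m[7] = 2·max(5,6) = 2·6 = 12
m[8] = 2·max(6,9) = 2·9 = 18
m[9] = 3·max(6,9) = 3·9 = 27
m[10] = 2·max(8,18) = 2·18 = 36
m[11] = 2·max(9,27) = 2·27 = 54
m[12] = 3·max(9,27) = 3·27 = 81
m[13] = 2·max(11,54) = 2·54 = 108
One optimal split: 3 + 3 + 3 + 2 + 2; product 3·3·3·2·2 = 108.

108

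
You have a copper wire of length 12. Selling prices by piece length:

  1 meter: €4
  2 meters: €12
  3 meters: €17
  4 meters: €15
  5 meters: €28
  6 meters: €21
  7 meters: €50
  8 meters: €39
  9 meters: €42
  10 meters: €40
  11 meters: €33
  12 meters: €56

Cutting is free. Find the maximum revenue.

Consider every possible first cut. v[k] is the best of p[i]+v[k−i] over all sellable i≤k.
v[1] = 4
v[2] = max(4+4, 12+0) = 12
v[3] = max(4+12, 12+4, 17+0) = 17
v[4] = max(4+17, 12+12, 17+4, 15+0) = 24
v[5] = max(4+24, 12+17, 17+12, 15+4, 28+0) = 29
v[6] = max(4+29, 12+24, 17+17, 15+12, 28+4, 21+0) = 36
v[7] = max(4+36, 12+29, 17+24, …, 21+4, 50+0) = 50
v[8] = max(4+50, 12+36, 17+29, …, 50+4, 39+0) = 54
v[9] = max(4+54, 12+50, 17+36, …, 39+4, 42+0) = 62
v[10] = max(4+62, 12+54, 17+50, …, 42+4, 40+0) = 67
v[11] = max(4+67, 12+62, 17+54, …, 40+4, 33+0) = 74
v[12] = max(4+74, 12+67, 17+62, …, 33+4, 56+0) = 79
One optimal cutting: 7 + 3 + 2 → €50 + €17 + €12 = €79.

79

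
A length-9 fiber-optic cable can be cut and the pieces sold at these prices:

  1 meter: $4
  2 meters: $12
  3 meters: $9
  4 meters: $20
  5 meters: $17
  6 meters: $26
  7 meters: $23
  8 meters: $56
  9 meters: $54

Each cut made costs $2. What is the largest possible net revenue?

58

Consider every possible first cut. r[k] is the best of p[i]+r[k−i] over all sellable i≤k, charging 2 whenever i<k.
r[1] = 4
r[2] = max(4+4-2, 12+0) = 12
r[3] = max(4+12-2, 12+4-2, 9+0) = 14
r[4] = max(4+14-2, 12+12-2, 9+4-2, 20+0) = 22
r[5] = max(4+22-2, 12+14-2, 9+12-2, 20+4-2, 17+0) = 24
r[6] = max(4+24-2, 12+22-2, 9+14-2, 20+12-2, 17+4-2, 26+0) = 32
r[7] = max(4+32-2, 12+24-2, 9+22-2, …, 26+4-2, 23+0) = 34
r[8] = max(4+34-2, 12+32-2, 9+24-2, …, 23+4-2, 56+0) = 56
r[9] = max(4+56-2, 12+34-2, 9+32-2, …, 56+4-2, 54+0) = 58
One optimal plan: pieces 8 + 1 (1 cut) → $60 − $2 = $58.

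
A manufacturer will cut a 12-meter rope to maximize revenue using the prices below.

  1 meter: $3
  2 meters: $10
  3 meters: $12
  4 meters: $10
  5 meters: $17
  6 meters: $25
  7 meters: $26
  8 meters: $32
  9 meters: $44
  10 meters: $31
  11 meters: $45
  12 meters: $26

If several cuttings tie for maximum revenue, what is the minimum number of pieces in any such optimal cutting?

Build r[k] bottom-up: r[k] = max over allowed piece i of (p[i] + r[k−i]).
r[1] = 3
r[2] = max(3+3, 10+0) = 10
r[3] = max(3+10, 10+3, 12+0) = 13
r[4] = max(3+13, 10+10, 12+3, 10+0) = 20
r[5] = max(3+20, 10+13, 12+10, 10+3, 17+0) = 23
r[6] = max(3+23, 10+20, 12+13, 10+10, 17+3, 25+0) = 30
r[7] = max(3+30, 10+23, 12+20, …, 25+3, 26+0) = 33
r[8] = max(3+33, 10+30, 12+23, …, 26+3, 32+0) = 40
r[9] = max(3+40, 10+33, 12+30, …, 32+3, 44+0) = 44
r[10] = max(3+44, 10+40, 12+33, …, 44+3, 31+0) = 50
r[11] = max(3+50, 10+44, 12+40, …, 31+3, 45+0) = 54
r[12] = max(3+54, 10+50, 12+44, …, 45+3, 26+0) = 60
Maximum revenue is $60.
Now minimize piece count subject to staying optimal: for each k, pieces[k] = 1 + min over i with p[i]+r[k−i]=r[k] of pieces[k−i].
pieces[9] = 1
pieces[10] = 5
pieces[11] = 2
pieces[12] = 6

6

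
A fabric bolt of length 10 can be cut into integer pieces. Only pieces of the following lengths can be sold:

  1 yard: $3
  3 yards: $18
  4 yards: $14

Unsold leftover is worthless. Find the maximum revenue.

57

Consider every possible first cut. best[k] is the best of p[i]+best[k−i] over all sellable i≤k.
best[1] = 3
best[2] = 6  (first piece 1, then best[1]=3)
best[3] = 18
best[4] = 21  (first piece 1, then best[3]=18)
best[5] = 24  (first piece 1, then best[4]=21)
best[6] = 36  (first piece 3, then best[3]=18)
best[7] = 39  (first piece 1, then best[6]=36)
best[8] = 42  (first piece 1, then best[7]=39)
best[9] = 54  (first piece 3, then best[6]=36)
best[10] = 57  (first piece 1, then best[9]=54)
One optimal cutting: 3 + 3 + 3 + 1 → $57.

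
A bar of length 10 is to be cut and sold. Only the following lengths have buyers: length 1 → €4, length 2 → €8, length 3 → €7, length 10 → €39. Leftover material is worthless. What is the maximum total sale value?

40

Let best[k] be the best obtainable value from length k. For each k, try every first piece i and keep the best of price[i] + best[k−i].
best[1] = 4
best[2] = 8  (first piece 1, then best[1]=4)
best[3] = 12  (first piece 1, then best[2]=8)
best[4] = 16  (first piece 1, then best[3]=12)
best[5] = 20  (first piece 1, then best[4]=16)
best[6] = 24  (first piece 1, then best[5]=20)
best[7] = 28  (first piece 1, then best[6]=24)
best[8] = 32  (first piece 1, then best[7]=28)
best[9] = 36  (first piece 1, then best[8]=32)
best[10] = 40  (first piece 1, then best[9]=36)
One optimal cutting: 1 + 1 + 1 + 1 + 1 + 1 + 1 + 1 + 1 + 1 → €40.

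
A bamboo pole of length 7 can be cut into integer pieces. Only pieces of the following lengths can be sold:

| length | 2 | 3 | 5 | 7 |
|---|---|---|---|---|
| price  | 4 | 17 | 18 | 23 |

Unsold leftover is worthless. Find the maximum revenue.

34

Build r[k] bottom-up: r[k] = max over allowed piece i of (p[i] + r[k−i]).
r[1] = 0
r[2] = 4
r[3] = max(4+0, 17+0) = 17
r[4] = max(4+4, 17+0) = 17
r[5] = max(4+17, 17+4, 18+0) = 21
r[6] = max(4+17, 17+17, 18+0) = 34
r[7] = max(4+21, 17+17, 18+4, 23+0) = 34
One optimal cutting: pieces 3 + 3 with 1 foot of scrap → $34.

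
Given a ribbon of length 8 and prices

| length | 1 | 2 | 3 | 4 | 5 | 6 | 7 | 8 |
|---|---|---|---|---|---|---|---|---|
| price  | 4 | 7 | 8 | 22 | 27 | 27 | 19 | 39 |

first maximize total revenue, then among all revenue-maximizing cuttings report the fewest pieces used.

Consider every possible first cut. r[k] is the best of p[i]+r[k−i] over all sellable i≤k.
r[1] = 4
r[2] = 8  (first piece 1, then r[1]=4)
r[3] = 12  (first piece 1, then r[2]=8)
r[4] = 22
r[5] = 27
r[6] = 31  (first piece 1, then r[5]=27)
r[7] = 35  (first piece 1, then r[6]=31)
r[8] = 44  (first piece 4, then r[4]=22)
Maximum revenue is ¢44.
Now minimize piece count subject to staying optimal: for each k, pieces[k] = 1 + min over i with p[i]+r[k−i]=r[k] of pieces[k−i].
pieces[5] = 1
pieces[6] = 2
pieces[7] = 3
pieces[8] = 2

2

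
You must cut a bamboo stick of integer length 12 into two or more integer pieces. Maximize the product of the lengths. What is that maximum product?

Fill prod[k] for k=2..12: at each k try every first piece i and multiply by the better of (k−i) uncut or prod[k−i].
prod[2] = 1*max(1,0) = 1*1 = 1
prod[3] = max(1*2, 2*1) = 2
prod[4] = max(1*3, 2*2, 3*1) = 4
prod[5] = max(1*4, 2*3, 3*2, 4*1) = 6
prod[6] = max(1*6, 2*4, 3*3, 4*2, 5*1) = 9
prod[7] = max(1*9, 2*6, 3*4, 4*3, 5*2, 6*1) = 12
prod[8] = max(1*12, 2*9, 3*6, …, 6*2, 7*1) = 18
prod[9] = max(1*18, 2*12, 3*9, …, 7*2, 8*1) = 27
prod[10] = max(1*27, 2*18, 3*12, …, 8*2, 9*1) = 36
prod[11] = max(1*36, 2*27, 3*18, …, 9*2, 10*1) = 54
prod[12] = max(1*54, 2*36, 3*27, …, 10*2, 11*1) = 81
One optimal split: 3 + 3 + 3 + 3; product 3*3*3*3 = 81.

81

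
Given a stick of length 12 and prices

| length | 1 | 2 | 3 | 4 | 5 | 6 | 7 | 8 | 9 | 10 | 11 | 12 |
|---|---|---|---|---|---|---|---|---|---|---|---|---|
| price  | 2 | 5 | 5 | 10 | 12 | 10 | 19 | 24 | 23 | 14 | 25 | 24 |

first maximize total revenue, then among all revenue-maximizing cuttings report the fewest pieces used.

Consider every possible first cut. r[k] is the best of p[i]+r[k−i] over all sellable i≤k.
r[1] = 2
r[2] = max(2+2, 5+0) = 5
r[3] = max(2+5, 5+2, 5+0) = 7
r[4] = max(2+7, 5+5, 5+2, 10+0) = 10
r[5] = max(2+10, 5+7, 5+5, 10+2, 12+0) = 12
r[6] = max(2+12, 5+10, 5+7, 10+5, 12+2, 10+0) = 15
r[7] = max(2+15, 5+12, 5+10, …, 10+2, 19+0) = 19
r[8] = max(2+19, 5+15, 5+12, …, 19+2, 24+0) = 24
r[9] = max(2+24, 5+19, 5+15, …, 24+2, 23+0) = 26
r[10] = max(2+26, 5+24, 5+19, …, 23+2, 14+0) = 29
r[11] = max(2+29, 5+26, 5+24, …, 14+2, 25+0) = 31
r[12] = max(2+31, 5+29, 5+26, …, 25+2, 24+0) = 34
Maximum revenue is $34.
Now minimize piece count subject to staying optimal: for each k, pieces[k] = 1 + min over i with p[i]+r[k−i]=r[k] of pieces[k−i].
pieces[9] = 2
pieces[10] = 2
pieces[11] = 3
pieces[12] = 2

2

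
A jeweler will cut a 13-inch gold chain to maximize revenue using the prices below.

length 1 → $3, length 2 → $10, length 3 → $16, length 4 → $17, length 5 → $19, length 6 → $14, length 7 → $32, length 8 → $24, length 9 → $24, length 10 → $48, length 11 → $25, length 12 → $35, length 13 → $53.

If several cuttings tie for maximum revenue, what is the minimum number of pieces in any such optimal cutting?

Let r[k] be the best obtainable value from length k. For each k, try every first piece i and keep the best of price[i] + r[k−i].
r[1] = 3
r[2] = 10
r[3] = 16
r[4] = 20  (first piece 2, then r[2]=10)
r[5] = 26  (first piece 2, then r[3]=16)
r[6] = 32  (first piece 3, then r[3]=16)
r[7] = 36  (first piece 2, then r[5]=26)
r[8] = 42  (first piece 2, then r[6]=32)
r[9] = 48  (first piece 3, then r[6]=32)
r[10] = 52  (first piece 2, then r[8]=42)
r[11] = 58  (first piece 2, then r[9]=48)
r[12] = 64  (first piece 3, then r[9]=48)
r[13] = 68  (first piece 2, then r[11]=58)
Maximum revenue is $68.
Now minimize piece count subject to staying optimal: for each k, pieces[k] = 1 + min over i with p[i]+r[k−i]=r[k] of pieces[k−i].
pieces[10] = 4
pieces[11] = 4
pieces[12] = 4
pieces[13] = 5

5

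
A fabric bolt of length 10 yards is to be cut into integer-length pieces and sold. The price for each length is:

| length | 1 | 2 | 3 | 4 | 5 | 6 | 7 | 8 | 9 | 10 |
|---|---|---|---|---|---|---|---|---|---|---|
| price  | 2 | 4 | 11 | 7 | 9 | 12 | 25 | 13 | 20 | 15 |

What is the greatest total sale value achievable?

36

Consider every possible first cut. v[k] is the best of p[i]+v[k−i] over all sellable i≤k.
v[1] = 2
v[2] = 4  (first piece 1, then v[1]=2)
v[3] = 11
v[4] = 13  (first piece 1, then v[3]=11)
v[5] = 15  (first piece 1, then v[4]=13)
v[6] = 22  (first piece 3, then v[3]=11)
v[7] = 25
v[8] = 27  (first piece 1, then v[7]=25)
v[9] = 33  (first piece 3, then v[6]=22)
v[10] = 36  (first piece 3, then v[7]=25)
One optimal cutting: 7 + 3 → $25 + $11 = $36.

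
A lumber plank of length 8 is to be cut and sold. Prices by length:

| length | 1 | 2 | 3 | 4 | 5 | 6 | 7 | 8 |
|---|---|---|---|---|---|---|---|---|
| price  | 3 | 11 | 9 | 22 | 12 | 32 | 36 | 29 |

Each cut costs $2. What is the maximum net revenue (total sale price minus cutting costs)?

Consider every possible first cut. net[k] is the best of p[i]+net[k−i] over all sellable i≤k, charging 2 whenever i<k.
net[1] = 3
net[2] = max(3+3-2, 11+0) = 11
net[3] = max(3+11-2, 11+3-2, 9+0) = 12
net[4] = max(3+12-2, 11+11-2, 9+3-2, 22+0) = 22
net[5] = max(3+22-2, 11+12-2, 9+11-2, 22+3-2, 12+0) = 23
net[6] = max(3+23-2, 11+22-2, 9+12-2, 22+11-2, 12+3-2, 32+0) = 32
net[7] = max(3+32-2, 11+23-2, 9+22-2, …, 32+3-2, 36+0) = 36
net[8] = max(3+36-2, 11+32-2, 9+23-2, …, 36+3-2, 29+0) = 42
One optimal plan: pieces 4 + 4 (1 cut) → $44 − $2 = $42.

42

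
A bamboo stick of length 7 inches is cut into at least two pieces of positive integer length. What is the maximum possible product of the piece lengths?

12

Define m[k] = max over 1≤i<k of i · max(k−i, m[k−i]); the inner max lets the remainder stay uncut if that's better.
m[2] = 1*max(1,0) = 1*1 = 1
m[3] = 1*max(2,1) = 1*2 = 2
m[4] = 2*max(2,1) = 2*2 = 4
m[5] = 2*max(3,2) = 2*3 = 6
m[6] = 3*max(3,2) = 3*3 = 9
m[7] = 2*max(5,6) = 2*6 = 12
One optimal split: 3 + 2 + 2; product 3*2*2 = 12.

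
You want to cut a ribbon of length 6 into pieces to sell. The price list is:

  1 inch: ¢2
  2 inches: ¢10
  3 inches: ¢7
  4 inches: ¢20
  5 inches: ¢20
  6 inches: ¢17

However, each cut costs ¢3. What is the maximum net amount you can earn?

Let net[k] be the best obtainable value from length k. For each k, try every first piece i and keep the best of price[i] + net[k−i] minus the 3 cut fee when i<k.
net[1] = 2
net[2] = max(2+2-3, 10+0) = 10
net[3] = max(2+10-3, 10+2-3, 7+0) = 9
net[4] = max(2+9-3, 10+10-3, 7+2-3, 20+0) = 20
net[5] = max(2+20-3, 10+9-3, 7+10-3, 20+2-3, 20+0) = 20
net[6] = max(2+20-3, 10+20-3, 7+9-3, 20+10-3, 20+2-3, 17+0) = 27
One optimal plan: pieces 4 + 2 (1 cut) → ¢30 − ¢3 = ¢27.

27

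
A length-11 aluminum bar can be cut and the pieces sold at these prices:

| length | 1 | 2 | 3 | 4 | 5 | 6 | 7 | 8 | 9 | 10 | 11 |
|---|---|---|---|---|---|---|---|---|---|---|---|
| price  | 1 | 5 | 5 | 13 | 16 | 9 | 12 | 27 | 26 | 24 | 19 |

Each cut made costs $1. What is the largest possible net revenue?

Consider every possible first cut. v[k] is the best of p[i]+v[k−i] over all sellable i≤k, charging 1 whenever i<k.
v[1] = 1
v[2] = 5
v[3] = 5  (first piece 1, then v[2]=5)
v[4] = 13
v[5] = 16
v[6] = 17  (first piece 2, then v[4]=13)
v[7] = 20  (first piece 2, then v[5]=16)
v[8] = 27
v[9] = 28  (first piece 4, then v[5]=16)
v[10] = 31  (first piece 2, then v[8]=27)
v[11] = 32  (first piece 2, then v[9]=28)
One optimal plan: pieces 5 + 4 + 2 (2 cuts) → $34 − $2 = $32.

32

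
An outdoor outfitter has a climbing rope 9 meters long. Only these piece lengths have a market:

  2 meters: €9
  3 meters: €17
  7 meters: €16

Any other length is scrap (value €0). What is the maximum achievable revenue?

51

Build r[k] bottom-up: r[k] = max over allowed piece i of (p[i] + r[k−i]).
r[1] = 0
r[2] = 9
r[3] = max(9+0, 17+0) = 17
r[4] = max(9+9, 17+0) = 18
r[5] = max(9+17, 17+9) = 26
r[6] = max(9+18, 17+17) = 34
r[7] = max(9+26, 17+18, 16+0) = 35
r[8] = max(9+34, 17+26, 16+0) = 43
r[9] = max(9+35, 17+34, 16+9) = 51
One optimal cutting: 3 + 3 + 3 → €51.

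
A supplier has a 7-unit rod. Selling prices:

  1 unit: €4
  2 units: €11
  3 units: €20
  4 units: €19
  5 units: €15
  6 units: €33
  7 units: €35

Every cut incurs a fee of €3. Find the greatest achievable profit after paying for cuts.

38

Build net[k] bottom-up: net[k] = max over allowed piece i of (p[i] + net[k−i]) − 3 per cut.
net[1] = 4
net[2] = max(4+4-3, 11+0) = 11
net[3] = max(4+11-3, 11+4-3, 20+0) = 20
net[4] = max(4+20-3, 11+11-3, 20+4-3, 19+0) = 21
net[5] = max(4+21-3, 11+20-3, 20+11-3, 19+4-3, 15+0) = 28
net[6] = max(4+28-3, 11+21-3, 20+20-3, 19+11-3, 15+4-3, 33+0) = 37
net[7] = max(4+37-3, 11+28-3, 20+21-3, …, 33+4-3, 35+0) = 38
One optimal plan: pieces 3 + 3 + 1 (2 cuts) → €44 − €6 = €38.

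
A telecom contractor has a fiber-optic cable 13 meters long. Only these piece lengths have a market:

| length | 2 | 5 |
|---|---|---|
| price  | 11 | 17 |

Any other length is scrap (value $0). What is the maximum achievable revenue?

Build r[k] bottom-up: r[k] = max over allowed piece i of (p[i] + r[k−i]).
r[1] = 0
r[2] = 11
r[3] = 11
r[4] = 22  (first piece 2, then r[2]=11)
r[5] = 22
r[6] = 33  (first piece 2, then r[4]=22)
r[7] = 33
r[8] = 44  (first piece 2, then r[6]=33)
r[9] = 44
r[10] = 55  (first piece 2, then r[8]=44)
r[11] = 55
r[12] = 66  (first piece 2, then r[10]=55)
r[13] = 66
One optimal cutting: pieces 2 + 2 + 2 + 2 + 2 + 2 with 1 meter of scrap → $66.

66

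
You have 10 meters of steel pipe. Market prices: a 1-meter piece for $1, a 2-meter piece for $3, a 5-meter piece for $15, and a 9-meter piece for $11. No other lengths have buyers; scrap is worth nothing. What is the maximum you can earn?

Build f[k] bottom-up: f[k] = max over allowed piece i of (p[i] + f[k−i]).
f[1] = 1
f[2] = max(1+1, 3+0) = 3
f[3] = max(1+3, 3+1) = 4
f[4] = max(1+4, 3+3) = 6
f[5] = max(1+6, 3+4, 15+0) = 15
f[6] = max(1+15, 3+6, 15+1) = 16
f[7] = max(1+16, 3+15, 15+3) = 18
f[8] = max(1+18, 3+16, 15+4) = 19
f[9] = max(1+19, 3+18, 15+6, 11+0) = 21
f[10] = max(1+21, 3+19, 15+15, 11+1) = 30
One optimal cutting: 5 + 5 → $30.

30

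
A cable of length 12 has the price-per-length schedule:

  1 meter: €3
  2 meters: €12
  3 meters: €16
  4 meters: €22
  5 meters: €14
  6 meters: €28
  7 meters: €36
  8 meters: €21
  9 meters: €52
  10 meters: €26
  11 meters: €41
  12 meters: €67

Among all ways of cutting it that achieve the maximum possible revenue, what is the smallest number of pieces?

Consider every possible first cut. r[k] is the best of p[i]+r[k−i] over all sellable i≤k.
r[1] = 3
r[2] = 12
r[3] = 16
r[4] = 24  (first piece 2, then r[2]=12)
r[5] = 28  (first piece 2, then r[3]=16)
r[6] = 36  (first piece 2, then r[4]=24)
r[7] = 40  (first piece 2, then r[5]=28)
r[8] = 48  (first piece 2, then r[6]=36)
r[9] = 52  (first piece 2, then r[7]=40)
r[10] = 60  (first piece 2, then r[8]=48)
r[11] = 64  (first piece 2, then r[9]=52)
r[12] = 72  (first piece 2, then r[10]=60)
Maximum revenue is €72.
Now minimize piece count subject to staying optimal: for each k, pieces[k] = 1 + min over i with p[i]+r[k−i]=r[k] of pieces[k−i].
pieces[9] = 1
pieces[10] = 5
pieces[11] = 2
pieces[12] = 6

6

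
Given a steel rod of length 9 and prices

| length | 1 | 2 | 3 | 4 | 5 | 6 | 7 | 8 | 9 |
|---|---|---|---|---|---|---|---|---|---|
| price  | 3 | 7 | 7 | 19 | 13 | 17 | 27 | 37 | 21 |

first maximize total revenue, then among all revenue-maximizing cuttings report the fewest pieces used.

Let r[k] be the best obtainable value from length k. For each k, try every first piece i and keep the best of price[i] + r[k−i].
r[1] = 3
r[2] = max(3+3, 7+0) = 7
r[3] = max(3+7, 7+3, 7+0) = 10
r[4] = max(3+10, 7+7, 7+3, 19+0) = 19
r[5] = max(3+19, 7+10, 7+7, 19+3, 13+0) = 22
r[6] = max(3+22, 7+19, 7+10, 19+7, 13+3, 17+0) = 26
r[7] = max(3+26, 7+22, 7+19, …, 17+3, 27+0) = 29
r[8] = max(3+29, 7+26, 7+22, …, 27+3, 37+0) = 38
r[9] = max(3+38, 7+29, 7+26, …, 37+3, 21+0) = 41
Maximum revenue is $41.
Now minimize piece count subject to staying optimal: for each k, pieces[k] = 1 + min over i with p[i]+r[k−i]=r[k] of pieces[k−i].
pieces[6] = 2
pieces[7] = 3
pieces[8] = 2
pieces[9] = 3

3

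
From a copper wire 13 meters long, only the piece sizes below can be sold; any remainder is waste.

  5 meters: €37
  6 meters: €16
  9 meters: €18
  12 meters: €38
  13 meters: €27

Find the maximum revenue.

Build best[k] bottom-up: best[k] = max over allowed piece i of (p[i] + best[k−i]).
best[1] = 0
best[2] = 0
best[3] = 0
best[4] = 0
best[5] = 37
best[6] = 37
best[7] = 37
best[8] = 37
best[9] = 37
best[10] = 74  (first piece 5, then best[5]=37)
best[11] = 74
best[12] = 74
best[13] = 74
One optimal cutting: pieces 5 + 5 with 3 meters of scrap → €74.

74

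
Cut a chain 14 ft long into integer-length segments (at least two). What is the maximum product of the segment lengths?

Define f[k] = max over 1≤i<k of i · max(k−i, f[k−i]); the inner max lets the remainder stay uncut if that's better.
f[2] = 1·max(1,0) = 1·1 = 1
f[3] = max(1·2, 2·1) = 2
f[4] = max(1·3, 2·2, 3·1) = 4
f[5] = max(1·4, 2·3, 3·2, 4·1) = 6
f[6] = max(1·6, 2·4, 3·3, 4·2, 5·1) = 9
f[7] = max(1·9, 2·6, 3·4, 4·3, 5·2, 6·1) = 12
f[8] = max(1·12, 2·9, 3·6, …, 6·2, 7·1) = 18
f[9] = max(1·18, 2·12, 3·9, …, 7·2, 8·1) = 27
f[10] = max(1·27, 2·18, 3·12, …, 8·2, 9·1) = 36
f[11] = max(1·36, 2·27, 3·18, …, 9·2, 10·1) = 54
f[12] = max(1·54, 2·36, 3·27, …, 10·2, 11·1) = 81
f[13] = max(1·81, 2·54, 3·36, …, 11·2, 12·1) = 108
f[14] = max(1·108, 2·81, 3·54, …, 12·2, 13·1) = 162
One optimal split: 3 + 3 + 3 + 3 + 2; product 3·3·3·3·2 = 162.

162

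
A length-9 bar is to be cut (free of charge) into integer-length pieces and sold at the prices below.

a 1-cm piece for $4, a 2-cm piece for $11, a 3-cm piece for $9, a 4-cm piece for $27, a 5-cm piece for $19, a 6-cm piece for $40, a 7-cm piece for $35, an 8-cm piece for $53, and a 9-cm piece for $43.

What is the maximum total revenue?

Build best[k] bottom-up: best[k] = max over allowed piece i of (p[i] + best[k−i]).
best[1] = 4
best[2] = max(4+4, 11+0) = 11
best[3] = max(4+11, 11+4, 9+0) = 15
best[4] = max(4+15, 11+11, 9+4, 27+0) = 27
best[5] = max(4+27, 11+15, 9+11, 27+4, 19+0) = 31
best[6] = max(4+31, 11+27, 9+15, 27+11, 19+4, 40+0) = 40
best[7] = max(4+40, 11+31, 9+27, …, 40+4, 35+0) = 44
best[8] = max(4+44, 11+40, 9+31, …, 35+4, 53+0) = 54
best[9] = max(4+54, 11+44, 9+40, …, 53+4, 43+0) = 58
One optimal cutting: 4 + 4 + 1 → $27 + $27 + $4 = $58.

58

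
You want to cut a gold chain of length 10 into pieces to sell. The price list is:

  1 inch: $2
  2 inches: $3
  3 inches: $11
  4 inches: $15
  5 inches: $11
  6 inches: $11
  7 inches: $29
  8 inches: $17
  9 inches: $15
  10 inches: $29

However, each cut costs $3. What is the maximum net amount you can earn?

Consider every possible first cut. v[k] is the best of p[i]+v[k−i] over all sellable i≤k, charging 3 whenever i<k.
v[1] = 2
v[2] = max(2+2-3, 3+0) = 3
v[3] = max(2+3-3, 3+2-3, 11+0) = 11
v[4] = max(2+11-3, 3+3-3, 11+2-3, 15+0) = 15
v[5] = max(2+15-3, 3+11-3, 11+3-3, 15+2-3, 11+0) = 14
v[6] = max(2+14-3, 3+15-3, 11+11-3, 15+3-3, 11+2-3, 11+0) = 19
v[7] = max(2+19-3, 3+14-3, 11+15-3, …, 11+2-3, 29+0) = 29
v[8] = max(2+29-3, 3+19-3, 11+14-3, …, 29+2-3, 17+0) = 28
v[9] = max(2+28-3, 3+29-3, 11+19-3, …, 17+2-3, 15+0) = 29
v[10] = max(2+29-3, 3+28-3, 11+29-3, …, 15+2-3, 29+0) = 37
One optimal plan: pieces 7 + 3 (1 cut) → $40 − $3 = $37.

37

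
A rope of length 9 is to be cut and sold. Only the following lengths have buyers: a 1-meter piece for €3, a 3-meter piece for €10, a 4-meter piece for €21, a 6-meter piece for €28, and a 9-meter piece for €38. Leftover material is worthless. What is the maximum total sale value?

Consider every possible first cut. f[k] is the best of p[i]+f[k−i] over all sellable i≤k.
f[1] = 3
f[2] = 6  (first piece 1, then f[1]=3)
f[3] = max(3+6, 10+0) = 10
f[4] = max(3+10, 10+3, 21+0) = 21
f[5] = max(3+21, 10+6, 21+3) = 24
f[6] = max(3+24, 10+10, 21+6, 28+0) = 28
f[7] = max(3+28, 10+21, 21+10, 28+3) = 31
f[8] = max(3+31, 10+24, 21+21, 28+6) = 42
f[9] = max(3+42, 10+28, 21+24, 28+10, 38+0) = 45
One optimal cutting: 4 + 4 + 1 → €45.

45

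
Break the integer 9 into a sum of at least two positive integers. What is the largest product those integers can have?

27

Fill m[k] for k=2..9: at each k try every first piece i and multiply by the better of (k−i) uncut or m[k−i].
m[2] = 1·max(1,0) = 1·1 = 1
m[3] = 1·max(2,1) = 1·2 = 2
m[4] = 2·max(2,1) = 2·2 = 4
m[5] = 2·max(3,2) = 2·3 = 6
m[6] = 3·max(3,2) = 3·3 = 9
m[7] = 2·max(5,6) = 2·6 = 12
m[8] = 2·max(6,9) = 2·9 = 18
m[9] = 3·max(6,9) = 3·9 = 27
One optimal split: 3 + 3 + 3; product 3·3·3 = 27.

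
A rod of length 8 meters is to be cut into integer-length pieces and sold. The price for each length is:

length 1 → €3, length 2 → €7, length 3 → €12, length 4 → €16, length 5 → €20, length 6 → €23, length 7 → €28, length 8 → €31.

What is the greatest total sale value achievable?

32

Build r[k] bottom-up: r[k] = max over allowed piece i of (p[i] + r[k−i]).
r[1] = 3
r[2] = max(3+3, 7+0) = 7
r[3] = max(3+7, 7+3, 12+0) = 12
r[4] = max(3+12, 7+7, 12+3, 16+0) = 16
r[5] = max(3+16, 7+12, 12+7, 16+3, 20+0) = 20
r[6] = max(3+20, 7+16, 12+12, 16+7, 20+3, 23+0) = 24
r[7] = max(3+24, 7+20, 12+16, …, 23+3, 28+0) = 28
r[8] = max(3+28, 7+24, 12+20, …, 28+3, 31+0) = 32
One optimal cutting: 5 + 3 → €20 + €12 = €32.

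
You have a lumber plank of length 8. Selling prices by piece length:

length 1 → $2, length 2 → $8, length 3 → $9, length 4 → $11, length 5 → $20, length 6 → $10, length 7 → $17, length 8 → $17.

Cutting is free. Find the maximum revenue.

Consider every possible first cut. r[k] is the best of p[i]+r[k−i] over all sellable i≤k.
r[1] = 2
r[2] = 8
r[3] = 10  (first piece 1, then r[2]=8)
r[4] = 16  (first piece 2, then r[2]=8)
r[5] = 20
r[6] = 24  (first piece 2, then r[4]=16)
r[7] = 28  (first piece 2, then r[5]=20)
r[8] = 32  (first piece 2, then r[6]=24)
One optimal cutting: 2 + 2 + 2 + 2 → $8 + $8 + $8 + $8 = $32.

32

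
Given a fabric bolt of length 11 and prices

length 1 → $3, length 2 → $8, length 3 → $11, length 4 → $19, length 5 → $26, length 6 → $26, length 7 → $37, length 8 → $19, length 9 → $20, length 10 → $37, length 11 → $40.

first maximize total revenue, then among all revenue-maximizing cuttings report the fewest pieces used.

2

Consider every possible first cut. r[k] is the best of p[i]+r[k−i] over all sellable i≤k.
r[1] = 3
r[2] = max(3+3, 8+0) = 8
r[3] = max(3+8, 8+3, 11+0) = 11
r[4] = max(3+11, 8+8, 11+3, 19+0) = 19
r[5] = max(3+19, 8+11, 11+8, 19+3, 26+0) = 26
r[6] = max(3+26, 8+19, 11+11, 19+8, 26+3, 26+0) = 29
r[7] = max(3+29, 8+26, 11+19, …, 26+3, 37+0) = 37
r[8] = max(3+37, 8+29, 11+26, …, 37+3, 19+0) = 40
r[9] = max(3+40, 8+37, 11+29, …, 19+3, 20+0) = 45
r[10] = max(3+45, 8+40, 11+37, …, 20+3, 37+0) = 52
r[11] = max(3+52, 8+45, 11+40, …, 37+3, 40+0) = 56
Maximum revenue is $56.
Now minimize piece count subject to staying optimal: for each k, pieces[k] = 1 + min over i with p[i]+r[k−i]=r[k] of pieces[k−i].
pieces[8] = 2
pieces[9] = 2
pieces[10] = 2
pieces[11] = 2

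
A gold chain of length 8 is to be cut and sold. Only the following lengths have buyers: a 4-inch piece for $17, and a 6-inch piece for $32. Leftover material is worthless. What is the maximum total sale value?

34

Let r[k] be the best obtainable value from length k. For each k, try every first piece i and keep the best of price[i] + r[k−i].
r[1] = 0
r[2] = 0
r[3] = 0
r[4] = 17
r[5] = 17
r[6] = 32
r[7] = 32
r[8] = 34  (first piece 4, then r[4]=17)
One optimal cutting: 4 + 4 → $34.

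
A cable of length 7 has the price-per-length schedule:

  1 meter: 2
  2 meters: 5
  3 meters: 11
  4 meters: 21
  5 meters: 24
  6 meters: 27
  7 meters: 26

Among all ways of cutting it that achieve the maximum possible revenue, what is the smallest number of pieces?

2

Consider every possible first cut. r[k] is the best of p[i]+r[k−i] over all sellable i≤k.
r[1] = 2
r[2] = 5
r[3] = 11
r[4] = 21
r[5] = 24
r[6] = 27
r[7] = 32  (first piece 3, then r[4]=21)
Maximum revenue is 32.
Now minimize piece count subject to staying optimal: for each k, pieces[k] = 1 + min over i with p[i]+r[k−i]=r[k] of pieces[k−i].
pieces[4] = 1
pieces[5] = 1
pieces[6] = 1
pieces[7] = 2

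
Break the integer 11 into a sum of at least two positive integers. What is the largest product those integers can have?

Let f[k] be the best product for length k (with at least one cut). For each first piece i, the rest contributes max(k−i, f[k−i]).
Small cases: f[2]=1, f[3]=2, f[4]=4.
f[5] = 2*max(3,2) = 2*3 = 6
f[6] = 3*max(3,2) = 3*3 = 9
f[7] = 2*max(5,6) = 2*6 = 12
f[8] = 2*max(6,9) = 2*9 = 18
f[9] = 3*max(6,9) = 3*9 = 27
f[10] = 2*max(8,18) = 2*18 = 36
f[11] = 2*max(9,27) = 2*27 = 54
One optimal split: 3 + 3 + 3 + 2; product 3*3*3*2 = 54.

54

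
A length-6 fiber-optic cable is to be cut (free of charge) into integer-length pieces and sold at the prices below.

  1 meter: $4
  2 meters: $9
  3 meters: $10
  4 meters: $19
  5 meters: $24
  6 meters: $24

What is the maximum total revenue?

28

Consider every possible first cut. R[k] is the best of p[i]+R[k−i] over all sellable i≤k.
R[1] = 4
R[2] = max(4+4, 9+0) = 9
R[3] = max(4+9, 9+4, 10+0) = 13
R[4] = max(4+13, 9+9, 10+4, 19+0) = 19
R[5] = max(4+19, 9+13, 10+9, 19+4, 24+0) = 24
R[6] = max(4+24, 9+19, 10+13, 19+9, 24+4, 24+0) = 28
One optimal cutting: 5 + 1 → $24 + $4 = $28.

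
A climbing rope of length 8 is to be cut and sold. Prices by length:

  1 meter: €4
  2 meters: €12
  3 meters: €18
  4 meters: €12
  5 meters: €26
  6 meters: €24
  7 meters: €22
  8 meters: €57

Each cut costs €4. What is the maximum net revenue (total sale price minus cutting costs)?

57

Build v[k] bottom-up: v[k] = max over allowed piece i of (p[i] + v[k−i]) − 4 per cut.
v[1] = 4
v[2] = max(4+4-4, 12+0) = 12
v[3] = max(4+12-4, 12+4-4, 18+0) = 18
v[4] = max(4+18-4, 12+12-4, 18+4-4, 12+0) = 20
v[5] = max(4+20-4, 12+18-4, 18+12-4, 12+4-4, 26+0) = 26
v[6] = max(4+26-4, 12+20-4, 18+18-4, 12+12-4, 26+4-4, 24+0) = 32
v[7] = max(4+32-4, 12+26-4, 18+20-4, …, 24+4-4, 22+0) = 34
v[8] = max(4+34-4, 12+32-4, 18+26-4, …, 22+4-4, 57+0) = 57
Best is to make no cuts and sell whole for €57.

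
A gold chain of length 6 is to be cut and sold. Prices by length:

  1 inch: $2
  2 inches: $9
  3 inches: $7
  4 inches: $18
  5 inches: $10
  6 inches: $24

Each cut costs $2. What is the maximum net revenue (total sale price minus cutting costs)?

Build r[k] bottom-up: r[k] = max over allowed piece i of (p[i] + r[k−i]) − 2 per cut.
r[1] = 2
r[2] = max(2+2-2, 9+0) = 9
r[3] = max(2+9-2, 9+2-2, 7+0) = 9
r[4] = max(2+9-2, 9+9-2, 7+2-2, 18+0) = 18
r[5] = max(2+18-2, 9+9-2, 7+9-2, 18+2-2, 10+0) = 18
r[6] = max(2+18-2, 9+18-2, 7+9-2, 18+9-2, 10+2-2, 24+0) = 25
One optimal plan: pieces 4 + 2 (1 cut) → $27 − $2 = $25.

25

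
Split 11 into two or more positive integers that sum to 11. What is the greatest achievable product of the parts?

Let g[k] be the best product for length k (with at least one cut). For each first piece i, the rest contributes max(k−i, g[k−i]).
g[2] = 1×max(1,0) = 1×1 = 1
g[3] = max(1×2, 2×1) = 2
g[4] = max(1×3, 2×2, 3×1) = 4
g[5] = max(1×4, 2×3, 3×2, 4×1) = 6
g[6] = max(1×6, 2×4, 3×3, 4×2, 5×1) = 9
g[7] = max(1×9, 2×6, 3×4, 4×3, 5×2, 6×1) = 12
g[8] = max(1×12, 2×9, 3×6, …, 6×2, 7×1) = 18
g[9] = max(1×18, 2×12, 3×9, …, 7×2, 8×1) = 27
g[10] = max(1×27, 2×18, 3×12, …, 8×2, 9×1) = 36
g[11] = max(1×36, 2×27, 3×18, …, 9×2, 10×1) = 54
One optimal split: 3 + 3 + 3 + 2; product 3×3×3×2 = 54.

54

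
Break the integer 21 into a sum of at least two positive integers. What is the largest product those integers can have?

2187

Fill m[k] for k=2..21: at each k try every first piece i and multiply by the better of (k−i) uncut or m[k−i].
m[2] = 1×max(1,0) = 1×1 = 1
m[3] = max(1×2, 2×1) = 2
m[4] = max(1×3, 2×2, 3×1) = 4
m[5] = max(1×4, 2×3, 3×2, 4×1) = 6
m[6] = max(1×6, 2×4, 3×3, 4×2, 5×1) = 9
m[7] = max(1×9, 2×6, 3×4, 4×3, 5×2, 6×1) = 12
m[8] = max(1×12, 2×9, 3×6, …, 6×2, 7×1) = 18
m[9] = max(1×18, 2×12, 3×9, …, 7×2, 8×1) = 27
m[10] = max(1×27, 2×18, 3×12, …, 8×2, 9×1) = 36
m[11] = max(1×36, 2×27, 3×18, …, 9×2, 10×1) = 54
m[12] = max(1×54, 2×36, 3×27, …, 10×2, 11×1) = 81
m[13] = max(1×81, 2×54, 3×36, …, 11×2, 12×1) = 108
m[14] = max(1×108, 2×81, 3×54, …, 12×2, 13×1) = 162
m[15] = max(1×162, 2×108, 3×81, …, 13×2, 14×1) = 243
m[16] = max(1×243, 2×162, 3×108, …, 14×2, 15×1) = 324
m[17] = max(1×324, 2×243, 3×162, …, 15×2, 16×1) = 486
m[18] = max(1×486, 2×324, 3×243, …, 16×2, 17×1) = 729
m[19] = max(1×729, 2×486, 3×324, …, 17×2, 18×1) = 972
m[20] = max(1×972, 2×729, 3×486, …, 18×2, 19×1) = 1458
m[21] = max(1×1458, 2×972, 3×729, …, 19×2, 20×1) = 2187
One optimal split: 3 + 3 + 3 + 3 + 3 + 3 + 3; product 3×3×3×3×3×3×3 = 2187.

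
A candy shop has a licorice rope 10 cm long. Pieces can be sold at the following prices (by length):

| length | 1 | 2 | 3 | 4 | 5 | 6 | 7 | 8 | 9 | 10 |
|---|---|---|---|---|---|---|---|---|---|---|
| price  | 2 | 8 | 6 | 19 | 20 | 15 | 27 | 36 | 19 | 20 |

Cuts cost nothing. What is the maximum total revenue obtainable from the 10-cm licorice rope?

Consider every possible first cut. best[k] is the best of p[i]+best[k−i] over all sellable i≤k.
best[1] = 2
best[2] = max(2+2, 8+0) = 8
best[3] = max(2+8, 8+2, 6+0) = 10
best[4] = max(2+10, 8+8, 6+2, 19+0) = 19
best[5] = max(2+19, 8+10, 6+8, 19+2, 20+0) = 21
best[6] = max(2+21, 8+19, 6+10, 19+8, 20+2, 15+0) = 27
best[7] = max(2+27, 8+21, 6+19, …, 15+2, 27+0) = 29
best[8] = max(2+29, 8+27, 6+21, …, 27+2, 36+0) = 38
best[9] = max(2+38, 8+29, 6+27, …, 36+2, 19+0) = 40
best[10] = max(2+40, 8+38, 6+29, …, 19+2, 20+0) = 46
One optimal cutting: 4 + 4 + 2 → ¢19 + ¢19 + ¢8 = ¢46.

46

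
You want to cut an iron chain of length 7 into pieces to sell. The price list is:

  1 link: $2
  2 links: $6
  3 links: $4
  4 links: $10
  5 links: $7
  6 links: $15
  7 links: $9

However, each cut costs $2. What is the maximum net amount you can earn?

Let net[k] be the best obtainable value from length k. For each k, try every first piece i and keep the best of price[i] + net[k−i] minus the 2 cut fee when i<k.
net[1] = 2
net[2] = 6
net[3] = 6  (first piece 1, then net[2]=6)
net[4] = 10  (first piece 2, then net[2]=6)
net[5] = 10  (first piece 1, then net[4]=10)
net[6] = 15
net[7] = 15  (first piece 1, then net[6]=15)
One optimal plan: pieces 6 + 1 (1 cut) → $17 − $2 = $15.

15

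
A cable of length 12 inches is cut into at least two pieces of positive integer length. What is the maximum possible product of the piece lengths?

81

Fill m[k] for k=2..12: at each k try every first piece i and multiply by the better of (k−i) uncut or m[k−i].
Small cases: m[2]=1, m[3]=2, m[4]=4, m[5]=6, m[6]=9.
m[7] = max(1×9, 2×6, 3×4, 4×3, 5×2, 6×1) = 12
m[8] = max(1×12, 2×9, 3×6, …, 6×2, 7×1) = 18
m[9] = max(1×18, 2×12, 3×9, …, 7×2, 8×1) = 27
m[10] = max(1×27, 2×18, 3×12, …, 8×2, 9×1) = 36
m[11] = max(1×36, 2×27, 3×18, …, 9×2, 10×1) = 54
m[12] = max(1×54, 2×36, 3×27, …, 10×2, 11×1) = 81
One optimal split: 3 + 3 + 3 + 3; product 3×3×3×3 = 81.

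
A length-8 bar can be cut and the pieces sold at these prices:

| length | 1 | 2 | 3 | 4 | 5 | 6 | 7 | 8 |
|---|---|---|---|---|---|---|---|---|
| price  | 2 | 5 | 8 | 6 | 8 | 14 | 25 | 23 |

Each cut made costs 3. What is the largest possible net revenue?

24

Let v[k] be the best obtainable value from length k. For each k, try every first piece i and keep the best of price[i] + v[k−i] minus the 3 cut fee when i<k.
v[1] = 2
v[2] = max(2+2-3, 5+0) = 5
v[3] = max(2+5-3, 5+2-3, 8+0) = 8
v[4] = max(2+8-3, 5+5-3, 8+2-3, 6+0) = 7
v[5] = max(2+7-3, 5+8-3, 8+5-3, 6+2-3, 8+0) = 10
v[6] = max(2+10-3, 5+7-3, 8+8-3, 6+5-3, 8+2-3, 14+0) = 14
v[7] = max(2+14-3, 5+10-3, 8+7-3, …, 14+2-3, 25+0) = 25
v[8] = max(2+25-3, 5+14-3, 8+10-3, …, 25+2-3, 23+0) = 24
One optimal plan: pieces 7 + 1 (1 cut) → 27 − 3 = 24.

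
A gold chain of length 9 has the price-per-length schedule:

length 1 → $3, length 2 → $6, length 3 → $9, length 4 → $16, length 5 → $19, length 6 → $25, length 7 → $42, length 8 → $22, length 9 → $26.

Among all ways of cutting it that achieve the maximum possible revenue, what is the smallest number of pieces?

Build r[k] bottom-up: r[k] = max over allowed piece i of (p[i] + r[k−i]).
r[1] = 3
r[2] = 6  (first piece 1, then r[1]=3)
r[3] = 9  (first piece 1, then r[2]=6)
r[4] = 16
r[5] = 19  (first piece 1, then r[4]=16)
r[6] = 25
r[7] = 42
r[8] = 45  (first piece 1, then r[7]=42)
r[9] = 48  (first piece 1, then r[8]=45)
Maximum revenue is $48.
Now minimize piece count subject to staying optimal: for each k, pieces[k] = 1 + min over i with p[i]+r[k−i]=r[k] of pieces[k−i].
pieces[6] = 1
pieces[7] = 1
pieces[8] = 2
pieces[9] = 2

2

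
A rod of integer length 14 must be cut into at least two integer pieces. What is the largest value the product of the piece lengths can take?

162

Define m[k] = max over 1≤i<k of i · max(k−i, m[k−i]); the inner max lets the remainder stay uncut if that's better.
m[2] = 1×max(1,0) = 1×1 = 1
m[3] = 1×max(2,1) = 1×2 = 2
m[4] = 2×max(2,1) = 2×2 = 4
m[5] = 2×max(3,2) = 2×3 = 6
m[6] = 3×max(3,2) = 3×3 = 9
m[7] = 2×max(5,6) = 2×6 = 12
m[8] = 2×max(6,9) = 2×9 = 18
m[9] = 3×max(6,9) = 3×9 = 27
m[10] = 2×max(8,18) = 2×18 = 36
m[11] = 2×max(9,27) = 2×27 = 54
m[12] = 3×max(9,27) = 3×27 = 81
m[13] = 2×max(11,54) = 2×54 = 108
m[14] = 2×max(12,81) = 2×81 = 162
One optimal split: 3 + 3 + 3 + 3 + 2; product 3×3×3×3×2 = 162.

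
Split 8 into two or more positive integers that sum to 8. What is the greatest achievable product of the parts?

18

Let m[k] be the best product for length k (with at least one cut). For each first piece i, the rest contributes max(k−i, m[k−i]).
m[2] = 1·max(1,0) = 1·1 = 1
m[3] = 1·max(2,1) = 1·2 = 2
m[4] = 2·max(2,1) = 2·2 = 4
m[5] = 2·max(3,2) = 2·3 = 6
m[6] = 3·max(3,2) = 3·3 = 9
m[7] = 2·max(5,6) = 2·6 = 12
m[8] = 2·max(6,9) = 2·9 = 18
One optimal split: 3 + 3 + 2; product 3·3·2 = 18.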